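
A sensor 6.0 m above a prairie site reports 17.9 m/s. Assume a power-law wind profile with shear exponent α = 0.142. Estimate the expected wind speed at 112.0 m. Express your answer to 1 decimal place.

27.1 m/s

Power-law profile: V₂ = V₁ · (z₂/z₁)^α
V₂ = 17.9 × (112.0/6.0)^0.142 = 17.9 × (18.6667)^0.142
    = 17.9 × 1.5153 = 27.1234 m/s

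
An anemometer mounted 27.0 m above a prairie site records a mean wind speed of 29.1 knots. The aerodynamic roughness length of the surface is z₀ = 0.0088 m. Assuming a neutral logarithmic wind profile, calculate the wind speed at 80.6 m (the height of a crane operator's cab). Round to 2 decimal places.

Log law: V(z) ∝ ln(z/z₀), so V₂/V₁ = ln(z₂/z₀) / ln(z₁/z₀).
ln(80.6/0.0088) = 9.1225, ln(27.0/0.0088) = 8.0288
V₂ = 29.1 × 9.1225/8.0288 = 29.1 × 1.1362 = 33.0639 knots

33.06 knots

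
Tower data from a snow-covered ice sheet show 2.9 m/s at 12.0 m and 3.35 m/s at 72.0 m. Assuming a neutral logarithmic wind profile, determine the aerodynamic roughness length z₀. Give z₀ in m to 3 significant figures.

Log law: V(z) ∝ ln(z/z₀). With r = V₁/V₂ = 2.9/3.35 = 0.86567,
r · ln(z₂/z₀) = ln(z₁/z₀) ⇒ ln z₀ = (ln z₁ − r·ln z₂)/(1 − r)
ln z₀ = (2.48491 − 0.86567×4.27667) / 0.13433 = -9.0620
z₀ = exp(-9.0620) = 0.0001160 m

z₀ ≈ 0.000116 m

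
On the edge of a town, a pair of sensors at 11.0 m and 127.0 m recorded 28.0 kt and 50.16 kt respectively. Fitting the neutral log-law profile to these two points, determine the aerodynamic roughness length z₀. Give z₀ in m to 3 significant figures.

z₀ ≈ 0.500 m

Log law: V(z) ∝ ln(z/z₀). With r = V₁/V₂ = 28.0/50.16 = 0.55821,
r · ln(z₂/z₀) = ln(z₁/z₀) ⇒ ln z₀ = (ln z₁ − r·ln z₂)/(1 − r)
ln z₀ = (2.39790 − 0.55821×4.84419) / 0.44179 = -0.6931
z₀ = exp(-0.6931) = 0.5000 m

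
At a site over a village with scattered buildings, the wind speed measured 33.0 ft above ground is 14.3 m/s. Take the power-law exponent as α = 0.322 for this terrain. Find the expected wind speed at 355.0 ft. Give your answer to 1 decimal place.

Power-law profile: V₂ = V₁ · (z₂/z₁)^α
V₂ = 14.3 × (355.0/33.0)^0.322 = 14.3 × (10.7576)^0.322
    = 14.3 × 2.1489 = 30.7290 m/s

30.7 m/s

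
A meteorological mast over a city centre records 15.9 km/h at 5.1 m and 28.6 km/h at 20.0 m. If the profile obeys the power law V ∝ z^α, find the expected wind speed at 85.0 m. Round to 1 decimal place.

53.3 km/h

First find α: α = ln(V₂/V₁)/ln(z₂/z₁) = ln(28.6/15.9)/ln(20.0/5.1) = 0.58709/1.36649 = 0.4296
Extrapolate from 20.0 m to 85.0 m: V₃ = 28.6 × (85.0/20.0)^0.4296 = 28.6 × 1.8620 = 53.2527 km/h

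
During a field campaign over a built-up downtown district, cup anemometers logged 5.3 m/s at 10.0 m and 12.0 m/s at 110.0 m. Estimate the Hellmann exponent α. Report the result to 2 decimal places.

α ≈ 0.34

Power law: V₂/V₁ = (z₂/z₁)^α ⇒ α = ln(V₂/V₁) / ln(z₂/z₁)
α = ln(12.0/5.3) / ln(110.0/10.0) = ln(2.2642) / ln(11.0000)
  = 0.81720 / 2.39790 = 0.34080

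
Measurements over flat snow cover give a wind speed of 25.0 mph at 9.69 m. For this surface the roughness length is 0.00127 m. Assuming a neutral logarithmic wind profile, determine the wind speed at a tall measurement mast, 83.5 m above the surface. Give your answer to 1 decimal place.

31.0 mph

Log law: V(z) ∝ ln(z/z₀), so V₂/V₁ = ln(z₂/z₀) / ln(z₁/z₀).
ln(83.5/0.00127) = 11.0936, ln(9.69/0.00127) = 8.9398
V₂ = 25.0 × 11.0936/8.9398 = 25.0 × 1.2409 = 31.0229 mph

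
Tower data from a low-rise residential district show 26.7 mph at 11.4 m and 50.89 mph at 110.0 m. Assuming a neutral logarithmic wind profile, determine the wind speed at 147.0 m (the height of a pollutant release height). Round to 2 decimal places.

Log law: V ∝ ln(z/z₀). From the pair, with r = V₁/V₂ = 0.52466,
ln z₀ = (ln z₁ − r·ln z₂)/(1 − r) = (2.4336 − 0.52466×4.7005)/0.47534 = -0.0685 → z₀ = 0.9338 m
V₃ = V₁ · ln(z₃/z₀)/ln(z₁/z₀) = 26.7 × 5.0589/2.5021 = 53.9841 mph

53.98 mph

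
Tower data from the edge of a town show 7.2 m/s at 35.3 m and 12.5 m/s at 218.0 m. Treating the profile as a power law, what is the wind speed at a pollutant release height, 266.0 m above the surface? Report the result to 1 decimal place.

13.3 m/s

First find α: α = ln(V₂/V₁)/ln(z₂/z₁) = ln(12.5/7.2)/ln(218.0/35.3) = 0.55165/1.82061 = 0.3030
Extrapolate from 218.0 m to 266.0 m: V₃ = 12.5 × (266.0/218.0)^0.3030 = 12.5 × 1.0622 = 13.2769 m/s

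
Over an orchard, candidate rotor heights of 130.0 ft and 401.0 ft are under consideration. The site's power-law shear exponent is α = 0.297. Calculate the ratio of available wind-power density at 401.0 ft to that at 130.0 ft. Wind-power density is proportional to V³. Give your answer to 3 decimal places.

Speed ratio: V_B/V_A = (z_B/z_A)^α = (401.0/130.0)^0.297 = (3.0846)^0.297 = 1.39731
Power-density ratio: P_B/P_A = (V_B/V_A)³ = (1.39731)³ = 2.72821

2.728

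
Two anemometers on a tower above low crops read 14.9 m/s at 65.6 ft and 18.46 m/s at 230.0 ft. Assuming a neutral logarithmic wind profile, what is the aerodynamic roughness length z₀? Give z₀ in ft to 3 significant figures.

z₀ ≈ 0.344 ft

Log law: V(z) ∝ ln(z/z₀). With r = V₁/V₂ = 14.9/18.46 = 0.80715,
r · ln(z₂/z₀) = ln(z₁/z₀) ⇒ ln z₀ = (ln z₁ − r·ln z₂)/(1 − r)
ln z₀ = (4.18358 − 0.80715×5.43808) / 0.19285 = -1.0670
z₀ = exp(-1.0670) = 0.3440 ft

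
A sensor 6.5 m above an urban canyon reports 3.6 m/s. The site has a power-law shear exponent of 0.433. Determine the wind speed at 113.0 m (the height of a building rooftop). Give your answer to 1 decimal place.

12.4 m/s

Power-law profile: V₂ = V₁ · (z₂/z₁)^α
V₂ = 3.6 × (113.0/6.5)^0.433 = 3.6 × (17.3846)^0.433
    = 3.6 × 3.4434 = 12.3964 m/s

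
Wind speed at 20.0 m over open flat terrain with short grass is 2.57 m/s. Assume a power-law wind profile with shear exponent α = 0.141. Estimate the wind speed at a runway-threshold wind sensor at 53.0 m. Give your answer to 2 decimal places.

Power-law profile: V₂ = V₁ · (z₂/z₁)^α
V₂ = 2.57 × (53.0/20.0)^0.141 = 2.57 × (2.6500)^0.141
    = 2.57 × 1.1473 = 2.9486 m/s

2.95 m/s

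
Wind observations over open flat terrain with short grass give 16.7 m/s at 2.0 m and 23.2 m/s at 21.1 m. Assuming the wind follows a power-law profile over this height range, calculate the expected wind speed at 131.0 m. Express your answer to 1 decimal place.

First find α: α = ln(V₂/V₁)/ln(z₂/z₁) = ln(23.2/16.7)/ln(21.1/2.0) = 0.32874/2.35613 = 0.1395
Extrapolate from 21.1 m to 131.0 m: V₃ = 23.2 × (131.0/21.1)^0.1395 = 23.2 × 1.2902 = 29.9317 m/s

29.9 m/s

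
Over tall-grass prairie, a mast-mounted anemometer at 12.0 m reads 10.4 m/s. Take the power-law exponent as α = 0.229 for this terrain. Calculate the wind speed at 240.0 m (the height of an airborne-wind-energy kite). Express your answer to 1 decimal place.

20.7 m/s

Power-law profile: V₂ = V₁ · (z₂/z₁)^α
V₂ = 10.4 × (240.0/12.0)^0.229 = 10.4 × (20.0000)^0.229
    = 10.4 × 1.9858 = 20.6523 m/s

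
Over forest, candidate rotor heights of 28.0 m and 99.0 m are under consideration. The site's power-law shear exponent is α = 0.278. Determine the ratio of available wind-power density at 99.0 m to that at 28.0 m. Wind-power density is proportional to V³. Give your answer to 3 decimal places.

2.867

Speed ratio: V_B/V_A = (z_B/z_A)^α = (99.0/28.0)^0.278 = (3.5357)^0.278 = 1.42062
Power-density ratio: P_B/P_A = (V_B/V_A)³ = (1.42062)³ = 2.86701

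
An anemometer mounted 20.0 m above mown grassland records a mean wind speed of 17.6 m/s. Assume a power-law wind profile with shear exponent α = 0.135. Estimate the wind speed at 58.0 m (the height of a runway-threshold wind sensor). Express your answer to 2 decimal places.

20.32 m/s

Power-law profile: V₂ = V₁ · (z₂/z₁)^α
V₂ = 17.6 × (58.0/20.0)^0.135 = 17.6 × (2.9000)^0.135
    = 17.6 × 1.1546 = 20.3206 m/s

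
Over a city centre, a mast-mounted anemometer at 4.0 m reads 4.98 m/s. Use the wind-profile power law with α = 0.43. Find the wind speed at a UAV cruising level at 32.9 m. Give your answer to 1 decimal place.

12.3 m/s

Power-law profile: V₂ = V₁ · (z₂/z₁)^α
V₂ = 4.98 × (32.9/4.0)^0.43 = 4.98 × (8.2250)^0.43
    = 4.98 × 2.4746 = 12.3236 m/s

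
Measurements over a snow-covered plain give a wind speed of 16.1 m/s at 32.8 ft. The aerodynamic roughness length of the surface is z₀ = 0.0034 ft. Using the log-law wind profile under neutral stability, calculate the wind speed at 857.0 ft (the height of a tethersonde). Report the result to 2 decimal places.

Log law: V(z) ∝ ln(z/z₀), so V₂/V₁ = ln(z₂/z₀) / ln(z₁/z₀).
ln(857.0/0.0034) = 12.4374, ln(32.8/0.0034) = 9.1744
V₂ = 16.1 × 12.4374/9.1744 = 16.1 × 1.3557 = 21.8262 m/s

21.83 m/s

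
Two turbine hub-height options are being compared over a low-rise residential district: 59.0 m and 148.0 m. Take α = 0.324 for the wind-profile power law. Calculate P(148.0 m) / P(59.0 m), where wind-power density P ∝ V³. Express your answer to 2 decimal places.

2.44

Speed ratio: V_B/V_A = (z_B/z_A)^α = (148.0/59.0)^0.324 = (2.5085)^0.324 = 1.34713
Power-density ratio: P_B/P_A = (V_B/V_A)³ = (1.34713)³ = 2.44470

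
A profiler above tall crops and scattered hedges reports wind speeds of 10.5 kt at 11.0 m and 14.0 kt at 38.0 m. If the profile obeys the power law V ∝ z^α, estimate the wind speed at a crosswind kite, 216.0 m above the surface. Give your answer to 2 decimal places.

First find α: α = ln(V₂/V₁)/ln(z₂/z₁) = ln(14.0/10.5)/ln(38.0/11.0) = 0.28768/1.23969 = 0.2321
Extrapolate from 38.0 m to 216.0 m: V₃ = 14.0 × (216.0/38.0)^0.2321 = 14.0 × 1.4967 = 20.9535 kt

20.95 kt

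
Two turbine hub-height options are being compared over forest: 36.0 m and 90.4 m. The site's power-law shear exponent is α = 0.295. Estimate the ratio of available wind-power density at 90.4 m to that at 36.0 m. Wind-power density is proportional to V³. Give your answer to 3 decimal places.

Speed ratio: V_B/V_A = (z_B/z_A)^α = (90.4/36.0)^0.295 = (2.5111)^0.295 = 1.31208
Power-density ratio: P_B/P_A = (V_B/V_A)³ = (1.31208)³ = 2.25882

2.259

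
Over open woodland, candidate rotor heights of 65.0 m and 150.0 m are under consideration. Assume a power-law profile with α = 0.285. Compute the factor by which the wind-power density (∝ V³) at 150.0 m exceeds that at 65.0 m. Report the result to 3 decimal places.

Speed ratio: V_B/V_A = (z_B/z_A)^α = (150.0/65.0)^0.285 = (2.3077)^0.285 = 1.26913
Power-density ratio: P_B/P_A = (V_B/V_A)³ = (1.26913)³ = 2.04417

2.044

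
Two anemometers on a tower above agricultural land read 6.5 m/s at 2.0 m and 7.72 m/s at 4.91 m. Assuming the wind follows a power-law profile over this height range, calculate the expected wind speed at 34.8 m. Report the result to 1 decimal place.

First find α: α = ln(V₂/V₁)/ln(z₂/z₁) = ln(7.72/6.5)/ln(4.91/2.0) = 0.17201/0.89813 = 0.1915
Extrapolate from 4.91 m to 34.8 m: V₃ = 7.72 × (34.8/4.91)^0.1915 = 7.72 × 1.4551 = 11.2333 m/s

11.2 m/s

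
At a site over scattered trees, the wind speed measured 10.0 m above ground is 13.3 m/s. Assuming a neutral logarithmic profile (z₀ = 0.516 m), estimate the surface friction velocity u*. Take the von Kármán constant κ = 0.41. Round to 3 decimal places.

Log law: V(z) = (u*/κ) · ln(z/z₀) ⇒ u* = κ · V / ln(z/z₀)
u* = 0.41 × 13.3 / ln(10.0/0.516) = 0.41 × 13.3 / 2.9642
   = 5.4530 / 2.9642 = 1.8396 m/s

u* ≈ 1.840 m/s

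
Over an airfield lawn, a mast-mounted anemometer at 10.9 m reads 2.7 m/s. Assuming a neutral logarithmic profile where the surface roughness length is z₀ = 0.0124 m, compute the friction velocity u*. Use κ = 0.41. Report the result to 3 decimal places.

u* ≈ 0.163 m/s

Log law: V(z) = (u*/κ) · ln(z/z₀) ⇒ u* = κ · V / ln(z/z₀)
u* = 0.41 × 2.7 / ln(10.9/0.0124) = 0.41 × 2.7 / 6.7788
   = 1.1070 / 6.7788 = 0.1633 m/s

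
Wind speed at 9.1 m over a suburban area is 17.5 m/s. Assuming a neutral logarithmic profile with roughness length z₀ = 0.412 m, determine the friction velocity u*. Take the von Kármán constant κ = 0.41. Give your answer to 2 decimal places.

Log law: V(z) = (u*/κ) · ln(z/z₀) ⇒ u* = κ · V / ln(z/z₀)
u* = 0.41 × 17.5 / ln(9.1/0.412) = 0.41 × 17.5 / 3.0950
   = 7.1750 / 3.0950 = 2.3183 m/s

u* ≈ 2.32 m/s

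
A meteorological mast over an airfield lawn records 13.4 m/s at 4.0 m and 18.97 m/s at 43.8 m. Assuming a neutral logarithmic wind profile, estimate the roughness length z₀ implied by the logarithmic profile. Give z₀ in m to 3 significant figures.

z₀ ≈ 0.0126 m

Log law: V(z) ∝ ln(z/z₀). With r = V₁/V₂ = 13.4/18.97 = 0.70638,
r · ln(z₂/z₀) = ln(z₁/z₀) ⇒ ln z₀ = (ln z₁ − r·ln z₂)/(1 − r)
ln z₀ = (1.38629 − 0.70638×3.77963) / 0.29362 = -4.3715
z₀ = exp(-4.3715) = 0.01263 m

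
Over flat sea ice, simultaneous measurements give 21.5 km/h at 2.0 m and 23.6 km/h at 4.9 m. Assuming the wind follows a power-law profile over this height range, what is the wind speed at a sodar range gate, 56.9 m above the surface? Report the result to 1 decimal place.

30.5 km/h

First find α: α = ln(V₂/V₁)/ln(z₂/z₁) = ln(23.6/21.5)/ln(4.9/2.0) = 0.09319/0.89609 = 0.1040
Extrapolate from 4.9 m to 56.9 m: V₃ = 23.6 × (56.9/4.9)^0.1040 = 23.6 × 1.2905 = 30.4554 km/h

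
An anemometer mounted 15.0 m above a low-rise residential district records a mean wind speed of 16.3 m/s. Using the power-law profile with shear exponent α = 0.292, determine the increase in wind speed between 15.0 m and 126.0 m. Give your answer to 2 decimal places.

Power law: V₂ = V₁ · (z₂/z₁)^α = 16.3 × (8.4000)^0.292 = 30.3443 m/s
ΔV = 30.3443 − 16.3 = 14.0443 m/s

14.04 m/s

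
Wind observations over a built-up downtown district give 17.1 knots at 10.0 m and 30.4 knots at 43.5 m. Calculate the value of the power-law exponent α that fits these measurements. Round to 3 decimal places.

α ≈ 0.391

Power law: V₂/V₁ = (z₂/z₁)^α ⇒ α = ln(V₂/V₁) / ln(z₂/z₁)
α = ln(30.4/17.1) / ln(43.5/10.0) = ln(1.7778) / ln(4.3500)
  = 0.57536 / 1.47018 = 0.39136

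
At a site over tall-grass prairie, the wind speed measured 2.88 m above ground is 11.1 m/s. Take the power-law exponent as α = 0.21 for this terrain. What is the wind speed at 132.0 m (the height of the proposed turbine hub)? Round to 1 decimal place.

Power-law profile: V₂ = V₁ · (z₂/z₁)^α
V₂ = 11.1 × (132.0/2.88)^0.21 = 11.1 × (45.8333)^0.21
    = 11.1 × 2.2328 = 24.7840 m/s

24.8 m/s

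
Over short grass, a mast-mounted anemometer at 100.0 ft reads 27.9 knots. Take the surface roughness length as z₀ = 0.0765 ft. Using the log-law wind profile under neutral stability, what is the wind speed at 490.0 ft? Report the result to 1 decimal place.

Log law: V(z) ∝ ln(z/z₀), so V₂/V₁ = ln(z₂/z₀) / ln(z₁/z₀).
ln(490.0/0.0765) = 8.7649, ln(100.0/0.0765) = 7.1756
V₂ = 27.9 × 8.7649/7.1756 = 27.9 × 1.2215 = 34.0792 knots

34.1 knots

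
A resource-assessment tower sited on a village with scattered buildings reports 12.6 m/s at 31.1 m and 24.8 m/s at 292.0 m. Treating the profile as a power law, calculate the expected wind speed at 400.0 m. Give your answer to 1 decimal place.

27.3 m/s

First find α: α = ln(V₂/V₁)/ln(z₂/z₁) = ln(24.8/12.6)/ln(292.0/31.1) = 0.67715/2.23955 = 0.3024
Extrapolate from 292.0 m to 400.0 m: V₃ = 24.8 × (400.0/292.0)^0.3024 = 24.8 × 1.0998 = 27.2758 m/s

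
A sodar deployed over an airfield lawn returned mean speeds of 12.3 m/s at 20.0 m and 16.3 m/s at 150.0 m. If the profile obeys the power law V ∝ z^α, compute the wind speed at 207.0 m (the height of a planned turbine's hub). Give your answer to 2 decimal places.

First find α: α = ln(V₂/V₁)/ln(z₂/z₁) = ln(16.3/12.3)/ln(150.0/20.0) = 0.28157/2.01490 = 0.1397
Extrapolate from 150.0 m to 207.0 m: V₃ = 16.3 × (207.0/150.0)^0.1397 = 16.3 × 1.0460 = 17.0504 m/s

17.05 m/s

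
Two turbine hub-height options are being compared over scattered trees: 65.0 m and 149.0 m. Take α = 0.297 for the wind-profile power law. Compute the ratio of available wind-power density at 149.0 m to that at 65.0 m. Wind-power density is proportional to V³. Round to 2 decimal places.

2.09

Speed ratio: V_B/V_A = (z_B/z_A)^α = (149.0/65.0)^0.297 = (2.2923)^0.297 = 1.27938
Power-density ratio: P_B/P_A = (V_B/V_A)³ = (1.27938)³ = 2.09413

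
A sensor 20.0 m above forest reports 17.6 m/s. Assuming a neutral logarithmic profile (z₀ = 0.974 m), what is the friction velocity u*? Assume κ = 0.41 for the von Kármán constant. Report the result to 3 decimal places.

u* ≈ 2.388 m/s

Log law: V(z) = (u*/κ) · ln(z/z₀) ⇒ u* = κ · V / ln(z/z₀)
u* = 0.41 × 17.6 / ln(20.0/0.974) = 0.41 × 17.6 / 3.0221
   = 7.2160 / 3.0221 = 2.3878 m/s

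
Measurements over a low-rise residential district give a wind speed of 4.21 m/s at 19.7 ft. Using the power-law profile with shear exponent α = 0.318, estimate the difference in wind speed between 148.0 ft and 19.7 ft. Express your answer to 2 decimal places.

Power law: V₂ = V₁ · (z₂/z₁)^α = 4.21 × (7.5127)^0.318 = 7.9944 m/s
ΔV = 7.9944 − 4.21 = 3.7844 m/s

3.78 m/s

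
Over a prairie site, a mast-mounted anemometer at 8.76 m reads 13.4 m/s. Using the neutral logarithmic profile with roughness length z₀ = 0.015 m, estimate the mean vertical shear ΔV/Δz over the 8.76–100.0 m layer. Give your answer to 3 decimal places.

0.056 m/s/m

Log law: V₂ = V₁ · ln(z₂/z₀)/ln(z₁/z₀) = 13.4 × 8.8049/6.3699 = 18.5223 m/s
ΔV/Δz = (18.5223 − 13.4)/(100.0 − 8.76) = 5.1223/91.2400 = 0.05614 m/s/m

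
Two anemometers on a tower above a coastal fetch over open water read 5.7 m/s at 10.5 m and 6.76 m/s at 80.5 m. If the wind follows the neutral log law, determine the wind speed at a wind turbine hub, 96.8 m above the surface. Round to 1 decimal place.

6.9 m/s

Log law: V ∝ ln(z/z₀). From the pair, with r = V₁/V₂ = 0.84320,
ln z₀ = (ln z₁ − r·ln z₂)/(1 − r) = (2.3514 − 0.84320×4.3883)/0.15680 = -8.6017 → z₀ = 0.0001838 m
V₃ = V₁ · ln(z₃/z₀)/ln(z₁/z₀) = 5.7 × 13.1743/10.9530 = 6.8560 m/s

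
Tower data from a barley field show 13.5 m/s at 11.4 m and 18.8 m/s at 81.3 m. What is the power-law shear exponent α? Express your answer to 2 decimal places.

α ≈ 0.17

Power law: V₂/V₁ = (z₂/z₁)^α ⇒ α = ln(V₂/V₁) / ln(z₂/z₁)
α = ln(18.8/13.5) / ln(81.3/11.4) = ln(1.3926) / ln(7.1316)
  = 0.33117 / 1.96453 = 0.16857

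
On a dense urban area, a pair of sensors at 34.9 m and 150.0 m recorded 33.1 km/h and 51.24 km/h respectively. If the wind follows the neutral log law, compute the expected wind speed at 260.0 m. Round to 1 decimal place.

58.1 km/h

Log law: V ∝ ln(z/z₀). From the pair, with r = V₁/V₂ = 0.64598,
ln z₀ = (ln z₁ − r·ln z₂)/(1 − r) = (3.5525 − 0.64598×5.0106)/0.35402 = 0.8918 → z₀ = 2.440 m
V₃ = V₁ · ln(z₃/z₀)/ln(z₁/z₀) = 33.1 × 4.6689/2.6607 = 58.0828 km/h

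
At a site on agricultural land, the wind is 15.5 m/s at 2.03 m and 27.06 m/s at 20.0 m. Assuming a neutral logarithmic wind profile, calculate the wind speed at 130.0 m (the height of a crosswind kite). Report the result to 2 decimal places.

Log law: V ∝ ln(z/z₀). From the pair, with r = V₁/V₂ = 0.57280,
ln z₀ = (ln z₁ − r·ln z₂)/(1 − r) = (0.7080 − 0.57280×2.9957)/0.42720 = -2.3594 → z₀ = 0.09448 m
V₃ = V₁ · ln(z₃/z₀)/ln(z₁/z₀) = 15.5 × 7.2269/3.0674 = 36.5184 m/s

36.52 m/s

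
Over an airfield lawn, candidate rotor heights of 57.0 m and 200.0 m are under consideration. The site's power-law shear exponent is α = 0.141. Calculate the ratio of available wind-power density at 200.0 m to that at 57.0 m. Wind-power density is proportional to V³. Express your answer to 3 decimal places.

Speed ratio: V_B/V_A = (z_B/z_A)^α = (200.0/57.0)^0.141 = (3.5088)^0.141 = 1.19362
Power-density ratio: P_B/P_A = (V_B/V_A)³ = (1.19362)³ = 1.70059

1.701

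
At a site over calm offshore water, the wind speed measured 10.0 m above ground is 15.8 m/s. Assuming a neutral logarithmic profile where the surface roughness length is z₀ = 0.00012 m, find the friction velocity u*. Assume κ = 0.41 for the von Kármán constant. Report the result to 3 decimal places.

Log law: V(z) = (u*/κ) · ln(z/z₀) ⇒ u* = κ · V / ln(z/z₀)
u* = 0.41 × 15.8 / ln(10.0/0.00012) = 0.41 × 15.8 / 11.3306
   = 6.4780 / 11.3306 = 0.5717 m/s

u* ≈ 0.572 m/s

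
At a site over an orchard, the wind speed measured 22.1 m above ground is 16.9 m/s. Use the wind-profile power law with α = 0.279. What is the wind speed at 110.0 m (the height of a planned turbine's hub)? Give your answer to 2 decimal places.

26.45 m/s

Power-law profile: V₂ = V₁ · (z₂/z₁)^α
V₂ = 16.9 × (110.0/22.1)^0.279 = 16.9 × (4.9774)^0.279
    = 16.9 × 1.5648 = 26.4454 m/s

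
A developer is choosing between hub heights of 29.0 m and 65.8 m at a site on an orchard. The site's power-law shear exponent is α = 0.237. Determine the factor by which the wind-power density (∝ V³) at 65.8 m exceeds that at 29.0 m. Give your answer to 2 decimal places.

Speed ratio: V_B/V_A = (z_B/z_A)^α = (65.8/29.0)^0.237 = (2.2690)^0.237 = 1.21431
Power-density ratio: P_B/P_A = (V_B/V_A)³ = (1.21431)³ = 1.79058

1.79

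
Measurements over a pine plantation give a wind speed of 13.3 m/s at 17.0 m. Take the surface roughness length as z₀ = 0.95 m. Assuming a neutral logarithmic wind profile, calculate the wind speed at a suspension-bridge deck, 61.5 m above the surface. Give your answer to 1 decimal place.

19.2 m/s

Log law: V(z) ∝ ln(z/z₀), so V₂/V₁ = ln(z₂/z₀) / ln(z₁/z₀).
ln(61.5/0.95) = 4.1703, ln(17.0/0.95) = 2.8845
V₂ = 13.3 × 4.1703/2.8845 = 13.3 × 1.4458 = 19.2287 m/s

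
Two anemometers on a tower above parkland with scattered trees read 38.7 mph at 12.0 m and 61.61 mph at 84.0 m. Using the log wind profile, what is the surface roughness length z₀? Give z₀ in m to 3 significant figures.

Log law: V(z) ∝ ln(z/z₀). With r = V₁/V₂ = 38.7/61.61 = 0.62814,
r · ln(z₂/z₀) = ln(z₁/z₀) ⇒ ln z₀ = (ln z₁ − r·ln z₂)/(1 − r)
ln z₀ = (2.48491 − 0.62814×4.43082) / 0.37186 = -0.8022
z₀ = exp(-0.8022) = 0.4484 m

z₀ ≈ 0.448 m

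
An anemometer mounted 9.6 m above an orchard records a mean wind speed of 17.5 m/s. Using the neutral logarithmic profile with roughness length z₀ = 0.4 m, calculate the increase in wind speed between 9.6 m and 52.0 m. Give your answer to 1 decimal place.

Log law: V₂ = V₁ · ln(z₂/z₀)/ln(z₁/z₀) = 17.5 × 4.8675/3.1781 = 26.8031 m/s
ΔV = 26.8031 − 17.5 = 9.3031 m/s

9.3 m/s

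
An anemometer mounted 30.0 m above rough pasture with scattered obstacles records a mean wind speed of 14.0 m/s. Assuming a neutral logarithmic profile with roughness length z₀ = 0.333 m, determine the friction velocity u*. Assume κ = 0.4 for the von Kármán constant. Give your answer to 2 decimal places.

Log law: V(z) = (u*/κ) · ln(z/z₀) ⇒ u* = κ · V / ln(z/z₀)
u* = 0.4 × 14.0 / ln(30.0/0.333) = 0.4 × 14.0 / 4.5008
   = 5.6000 / 4.5008 = 1.2442 m/s

u* ≈ 1.24 m/s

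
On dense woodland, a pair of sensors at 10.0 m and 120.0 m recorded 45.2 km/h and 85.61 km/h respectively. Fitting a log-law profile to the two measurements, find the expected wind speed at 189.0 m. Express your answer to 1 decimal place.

Log law: V ∝ ln(z/z₀). From the pair, with r = V₁/V₂ = 0.52798,
ln z₀ = (ln z₁ − r·ln z₂)/(1 − r) = (2.3026 − 0.52798×4.7875)/0.47202 = -0.4769 → z₀ = 0.6207 m
V₃ = V₁ · ln(z₃/z₀)/ln(z₁/z₀) = 45.2 × 5.7186/2.7795 = 92.9972 km/h

93.0 km/h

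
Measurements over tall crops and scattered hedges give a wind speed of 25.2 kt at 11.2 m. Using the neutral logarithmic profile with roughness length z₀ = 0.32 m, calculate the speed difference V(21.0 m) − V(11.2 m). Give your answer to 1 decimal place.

4.5 kt

Log law: V₂ = V₁ · ln(z₂/z₀)/ln(z₁/z₀) = 25.2 × 4.1840/3.5553 = 29.6555 kt
ΔV = 29.6555 − 25.2 = 4.4555 kt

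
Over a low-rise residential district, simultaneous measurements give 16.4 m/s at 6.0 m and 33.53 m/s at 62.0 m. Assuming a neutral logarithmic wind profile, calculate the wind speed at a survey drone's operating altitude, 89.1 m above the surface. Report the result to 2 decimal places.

Log law: V ∝ ln(z/z₀). From the pair, with r = V₁/V₂ = 0.48911,
ln z₀ = (ln z₁ − r·ln z₂)/(1 − r) = (1.7918 − 0.48911×4.1271)/0.51089 = -0.4441 → z₀ = 0.6414 m
V₃ = V₁ · ln(z₃/z₀)/ln(z₁/z₀) = 16.4 × 4.9339/2.2359 = 36.1899 m/s

36.19 m/s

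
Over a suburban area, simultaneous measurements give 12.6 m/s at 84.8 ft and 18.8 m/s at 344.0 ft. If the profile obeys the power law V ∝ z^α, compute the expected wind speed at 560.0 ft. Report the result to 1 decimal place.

21.6 m/s

First find α: α = ln(V₂/V₁)/ln(z₂/z₁) = ln(18.8/12.6)/ln(344.0/84.8) = 0.40016/1.40035 = 0.2858
Extrapolate from 344.0 ft to 560.0 ft: V₃ = 18.8 × (560.0/344.0)^0.2858 = 18.8 × 1.1494 = 21.6089 m/s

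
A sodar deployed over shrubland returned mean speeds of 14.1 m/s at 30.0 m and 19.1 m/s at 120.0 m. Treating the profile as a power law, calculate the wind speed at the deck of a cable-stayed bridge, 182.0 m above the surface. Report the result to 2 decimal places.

First find α: α = ln(V₂/V₁)/ln(z₂/z₁) = ln(19.1/14.1)/ln(120.0/30.0) = 0.30351/1.38629 = 0.2189
Extrapolate from 120.0 m to 182.0 m: V₃ = 19.1 × (182.0/120.0)^0.2189 = 19.1 × 1.0955 = 20.9236 m/s

20.92 m/s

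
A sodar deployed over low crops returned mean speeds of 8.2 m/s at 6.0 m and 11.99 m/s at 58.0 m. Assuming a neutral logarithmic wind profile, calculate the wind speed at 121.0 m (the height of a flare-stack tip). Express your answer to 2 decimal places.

Log law: V ∝ ln(z/z₀). From the pair, with r = V₁/V₂ = 0.68390,
ln z₀ = (ln z₁ − r·ln z₂)/(1 − r) = (1.7918 − 0.68390×4.0604)/0.31610 = -3.1167 → z₀ = 0.04430 m
V₃ = V₁ · ln(z₃/z₀)/ln(z₁/z₀) = 8.2 × 7.9125/4.9085 = 13.2185 m/s

13.22 m/s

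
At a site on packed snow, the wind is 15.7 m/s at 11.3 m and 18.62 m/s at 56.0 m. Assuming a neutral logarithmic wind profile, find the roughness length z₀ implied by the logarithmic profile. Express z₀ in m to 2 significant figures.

Log law: V(z) ∝ ln(z/z₀). With r = V₁/V₂ = 15.7/18.62 = 0.84318,
r · ln(z₂/z₀) = ln(z₁/z₀) ⇒ ln z₀ = (ln z₁ − r·ln z₂)/(1 − r)
ln z₀ = (2.42480 − 0.84318×4.02535) / 0.15682 = -6.1809
z₀ = exp(-6.1809) = 0.002069 m

z₀ ≈ 0.0021 m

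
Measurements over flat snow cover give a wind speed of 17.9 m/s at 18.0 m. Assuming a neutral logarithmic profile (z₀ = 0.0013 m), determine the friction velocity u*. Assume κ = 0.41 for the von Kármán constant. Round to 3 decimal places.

Log law: V(z) = (u*/κ) · ln(z/z₀) ⇒ u* = κ · V / ln(z/z₀)
u* = 0.41 × 17.9 / ln(18.0/0.0013) = 0.41 × 17.9 / 9.5358
   = 7.3390 / 9.5358 = 0.7696 m/s

u* ≈ 0.770 m/s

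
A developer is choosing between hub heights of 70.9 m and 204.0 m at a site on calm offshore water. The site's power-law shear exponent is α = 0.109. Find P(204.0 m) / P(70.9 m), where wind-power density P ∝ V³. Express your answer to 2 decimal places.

1.41

Speed ratio: V_B/V_A = (z_B/z_A)^α = (204.0/70.9)^0.109 = (2.8773)^0.109 = 1.12209
Power-density ratio: P_B/P_A = (V_B/V_A)³ = (1.12209)³ = 1.41282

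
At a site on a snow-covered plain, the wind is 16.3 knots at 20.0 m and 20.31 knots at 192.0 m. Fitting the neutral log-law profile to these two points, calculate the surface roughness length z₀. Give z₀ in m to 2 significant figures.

Log law: V(z) ∝ ln(z/z₀). With r = V₁/V₂ = 16.3/20.31 = 0.80256,
r · ln(z₂/z₀) = ln(z₁/z₀) ⇒ ln z₀ = (ln z₁ − r·ln z₂)/(1 − r)
ln z₀ = (2.99573 − 0.80256×5.25750) / 0.19744 = -6.1980
z₀ = exp(-6.1980) = 0.002034 m

z₀ ≈ 0.0020 m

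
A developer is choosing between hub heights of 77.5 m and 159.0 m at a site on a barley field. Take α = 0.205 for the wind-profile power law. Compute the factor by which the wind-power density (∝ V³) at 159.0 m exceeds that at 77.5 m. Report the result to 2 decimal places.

1.56

Speed ratio: V_B/V_A = (z_B/z_A)^α = (159.0/77.5)^0.205 = (2.0516)^0.205 = 1.15872
Power-density ratio: P_B/P_A = (V_B/V_A)³ = (1.15872)³ = 1.55575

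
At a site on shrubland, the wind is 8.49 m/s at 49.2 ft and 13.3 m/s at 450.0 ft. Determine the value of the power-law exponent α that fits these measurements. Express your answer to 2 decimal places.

α ≈ 0.20

Power law: V₂/V₁ = (z₂/z₁)^α ⇒ α = ln(V₂/V₁) / ln(z₂/z₁)
α = ln(13.3/8.49) / ln(450.0/49.2) = ln(1.5665) / ln(9.1463)
  = 0.44888 / 2.21335 = 0.20280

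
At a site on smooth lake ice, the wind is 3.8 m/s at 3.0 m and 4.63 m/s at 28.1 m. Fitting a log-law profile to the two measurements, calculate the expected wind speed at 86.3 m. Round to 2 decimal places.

5.05 m/s

Log law: V ∝ ln(z/z₀). From the pair, with r = V₁/V₂ = 0.82073,
ln z₀ = (ln z₁ − r·ln z₂)/(1 − r) = (1.0986 − 0.82073×3.3358)/0.17927 = -9.1438 → z₀ = 0.0001069 m
V₃ = V₁ · ln(z₃/z₀)/ln(z₁/z₀) = 3.8 × 13.6016/10.2424 = 5.0463 m/s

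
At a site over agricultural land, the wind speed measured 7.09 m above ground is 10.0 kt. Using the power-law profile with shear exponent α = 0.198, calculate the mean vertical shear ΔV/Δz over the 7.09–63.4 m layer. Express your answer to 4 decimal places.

Power law: V₂ = V₁ · (z₂/z₁)^α = 10.0 × (8.9422)^0.198 = 15.4307 kt
ΔV/Δz = (15.4307 − 10.0)/(63.4 − 7.09) = 5.4307/56.3100 = 0.09644 kt/m

0.0964 kt/m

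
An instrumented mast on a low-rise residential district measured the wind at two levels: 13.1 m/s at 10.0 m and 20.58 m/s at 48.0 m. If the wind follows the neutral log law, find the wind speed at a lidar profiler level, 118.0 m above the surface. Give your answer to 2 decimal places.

24.87 m/s

Log law: V ∝ ln(z/z₀). From the pair, with r = V₁/V₂ = 0.63654,
ln z₀ = (ln z₁ − r·ln z₂)/(1 − r) = (2.3026 − 0.63654×3.8712)/0.36346 = -0.4446 → z₀ = 0.6411 m
V₃ = V₁ · ln(z₃/z₀)/ln(z₁/z₀) = 13.1 × 5.2153/2.7472 = 24.8692 m/s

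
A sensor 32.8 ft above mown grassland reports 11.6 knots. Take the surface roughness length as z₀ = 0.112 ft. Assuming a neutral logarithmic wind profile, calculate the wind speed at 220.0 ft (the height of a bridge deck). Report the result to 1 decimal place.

15.5 knots

Log law: V(z) ∝ ln(z/z₀), so V₂/V₁ = ln(z₂/z₀) / ln(z₁/z₀).
ln(220.0/0.112) = 7.5829, ln(32.8/0.112) = 5.6797
V₂ = 11.6 × 7.5829/5.6797 = 11.6 × 1.3351 = 15.4870 knots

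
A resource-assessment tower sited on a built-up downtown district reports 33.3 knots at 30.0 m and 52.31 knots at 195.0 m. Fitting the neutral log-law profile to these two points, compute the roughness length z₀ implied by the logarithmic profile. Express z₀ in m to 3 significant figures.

z₀ ≈ 1.13 m

Log law: V(z) ∝ ln(z/z₀). With r = V₁/V₂ = 33.3/52.31 = 0.63659,
r · ln(z₂/z₀) = ln(z₁/z₀) ⇒ ln z₀ = (ln z₁ − r·ln z₂)/(1 − r)
ln z₀ = (3.40120 − 0.63659×5.27300) / 0.36341 = 0.1223
z₀ = exp(0.1223) = 1.130 m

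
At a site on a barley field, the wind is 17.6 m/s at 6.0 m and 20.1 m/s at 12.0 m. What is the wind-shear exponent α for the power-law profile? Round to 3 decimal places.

Power law: V₂/V₁ = (z₂/z₁)^α ⇒ α = ln(V₂/V₁) / ln(z₂/z₁)
α = ln(20.1/17.6) / ln(12.0/6.0) = ln(1.1420) / ln(2.0000)
  = 0.13282 / 0.69315 = 0.19162

α ≈ 0.192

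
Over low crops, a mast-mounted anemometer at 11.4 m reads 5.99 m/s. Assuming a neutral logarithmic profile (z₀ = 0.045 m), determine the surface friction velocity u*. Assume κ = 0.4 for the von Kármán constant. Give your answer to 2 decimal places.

Log law: V(z) = (u*/κ) · ln(z/z₀) ⇒ u* = κ · V / ln(z/z₀)
u* = 0.4 × 5.99 / ln(11.4/0.045) = 0.4 × 5.99 / 5.5347
   = 2.3960 / 5.5347 = 0.4329 m/s

u* ≈ 0.43 m/s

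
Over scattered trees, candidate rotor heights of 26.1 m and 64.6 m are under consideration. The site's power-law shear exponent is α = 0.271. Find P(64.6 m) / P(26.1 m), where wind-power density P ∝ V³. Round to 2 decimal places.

Speed ratio: V_B/V_A = (z_B/z_A)^α = (64.6/26.1)^0.271 = (2.4751)^0.271 = 1.27839
Power-density ratio: P_B/P_A = (V_B/V_A)³ = (1.27839)³ = 2.08925

2.09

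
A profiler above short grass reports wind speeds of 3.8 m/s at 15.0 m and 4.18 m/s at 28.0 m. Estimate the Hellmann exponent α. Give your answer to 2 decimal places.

α ≈ 0.15

Power law: V₂/V₁ = (z₂/z₁)^α ⇒ α = ln(V₂/V₁) / ln(z₂/z₁)
α = ln(4.18/3.8) / ln(28.0/15.0) = ln(1.1000) / ln(1.8667)
  = 0.09531 / 0.62415 = 0.15270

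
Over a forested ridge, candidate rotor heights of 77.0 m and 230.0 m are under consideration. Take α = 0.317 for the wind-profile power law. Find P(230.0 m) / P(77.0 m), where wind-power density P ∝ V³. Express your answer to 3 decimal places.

Speed ratio: V_B/V_A = (z_B/z_A)^α = (230.0/77.0)^0.317 = (2.9870)^0.317 = 1.41465
Power-density ratio: P_B/P_A = (V_B/V_A)³ = (1.41465)³ = 2.83107

2.831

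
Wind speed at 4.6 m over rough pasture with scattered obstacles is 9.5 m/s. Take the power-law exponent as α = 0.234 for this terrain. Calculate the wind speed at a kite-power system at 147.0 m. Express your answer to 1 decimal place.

Power-law profile: V₂ = V₁ · (z₂/z₁)^α
V₂ = 9.5 × (147.0/4.6)^0.234 = 9.5 × (31.9565)^0.234
    = 9.5 × 2.2494 = 21.3693 m/s

21.4 m/s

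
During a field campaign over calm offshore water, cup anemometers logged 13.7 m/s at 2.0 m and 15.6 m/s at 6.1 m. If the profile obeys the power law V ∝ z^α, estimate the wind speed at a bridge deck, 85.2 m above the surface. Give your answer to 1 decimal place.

First find α: α = ln(V₂/V₁)/ln(z₂/z₁) = ln(15.6/13.7)/ln(6.1/2.0) = 0.12988/1.11514 = 0.1165
Extrapolate from 6.1 m to 85.2 m: V₃ = 15.6 × (85.2/6.1)^0.1165 = 15.6 × 1.3595 = 21.2075 m/s

21.2 m/s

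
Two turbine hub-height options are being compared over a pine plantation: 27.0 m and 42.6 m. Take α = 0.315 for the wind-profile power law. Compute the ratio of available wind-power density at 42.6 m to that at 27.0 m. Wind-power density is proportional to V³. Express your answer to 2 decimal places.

1.54

Speed ratio: V_B/V_A = (z_B/z_A)^α = (42.6/27.0)^0.315 = (1.5778)^0.315 = 1.15447
Power-density ratio: P_B/P_A = (V_B/V_A)³ = (1.15447)³ = 1.53870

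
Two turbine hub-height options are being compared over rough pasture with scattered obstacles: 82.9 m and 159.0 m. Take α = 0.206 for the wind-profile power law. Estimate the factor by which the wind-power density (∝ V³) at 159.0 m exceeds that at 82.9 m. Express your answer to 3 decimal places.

Speed ratio: V_B/V_A = (z_B/z_A)^α = (159.0/82.9)^0.206 = (1.9180)^0.206 = 1.14358
Power-density ratio: P_B/P_A = (V_B/V_A)³ = (1.14358)³ = 1.49554

1.496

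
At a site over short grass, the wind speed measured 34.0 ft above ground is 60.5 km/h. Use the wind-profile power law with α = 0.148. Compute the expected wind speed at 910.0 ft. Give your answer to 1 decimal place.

Power-law profile: V₂ = V₁ · (z₂/z₁)^α
V₂ = 60.5 × (910.0/34.0)^0.148 = 60.5 × (26.7647)^0.148
    = 60.5 × 1.6266 = 98.4090 km/h

98.4 km/h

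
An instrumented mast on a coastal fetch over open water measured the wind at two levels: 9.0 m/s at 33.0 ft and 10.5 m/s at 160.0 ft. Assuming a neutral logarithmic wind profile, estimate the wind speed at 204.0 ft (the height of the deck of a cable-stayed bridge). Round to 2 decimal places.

10.73 m/s

Log law: V ∝ ln(z/z₀). From the pair, with r = V₁/V₂ = 0.85714,
ln z₀ = (ln z₁ − r·ln z₂)/(1 − r) = (3.4965 − 0.85714×5.0752)/0.14286 = -5.9755 → z₀ = 0.002540 ft
V₃ = V₁ · ln(z₃/z₀)/ln(z₁/z₀) = 9.0 × 11.2936/9.4720 = 10.7308 m/s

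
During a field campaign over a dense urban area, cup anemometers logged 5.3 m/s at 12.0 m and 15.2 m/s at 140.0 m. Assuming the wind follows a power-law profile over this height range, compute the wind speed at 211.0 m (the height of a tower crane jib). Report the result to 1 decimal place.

First find α: α = ln(V₂/V₁)/ln(z₂/z₁) = ln(15.2/5.3)/ln(140.0/12.0) = 1.05359/2.45674 = 0.4289
Extrapolate from 140.0 m to 211.0 m: V₃ = 15.2 × (211.0/140.0)^0.4289 = 15.2 × 1.1923 = 18.1237 m/s

18.1 m/s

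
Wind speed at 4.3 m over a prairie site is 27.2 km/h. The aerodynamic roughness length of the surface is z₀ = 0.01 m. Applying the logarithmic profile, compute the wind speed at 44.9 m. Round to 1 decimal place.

Log law: V(z) ∝ ln(z/z₀), so V₂/V₁ = ln(z₂/z₀) / ln(z₁/z₀).
ln(44.9/0.01) = 8.4096, ln(4.3/0.01) = 6.0638
V₂ = 27.2 × 8.4096/6.0638 = 27.2 × 1.3869 = 37.7225 km/h

37.7 km/h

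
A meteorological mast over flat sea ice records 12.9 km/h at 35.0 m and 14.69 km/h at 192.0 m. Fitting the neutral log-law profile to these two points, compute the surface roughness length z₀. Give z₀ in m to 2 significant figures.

Log law: V(z) ∝ ln(z/z₀). With r = V₁/V₂ = 12.9/14.69 = 0.87815,
r · ln(z₂/z₀) = ln(z₁/z₀) ⇒ ln z₀ = (ln z₁ − r·ln z₂)/(1 − r)
ln z₀ = (3.55535 − 0.87815×5.25750) / 0.12185 = -8.7115
z₀ = exp(-8.7115) = 0.0001647 m

z₀ ≈ 0.00016 m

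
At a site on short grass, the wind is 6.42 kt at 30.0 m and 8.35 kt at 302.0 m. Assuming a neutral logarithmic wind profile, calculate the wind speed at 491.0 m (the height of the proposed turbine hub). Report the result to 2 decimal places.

Log law: V ∝ ln(z/z₀). From the pair, with r = V₁/V₂ = 0.76886,
ln z₀ = (ln z₁ − r·ln z₂)/(1 − r) = (3.4012 − 0.76886×5.7104)/0.23114 = -4.2803 → z₀ = 0.01384 m
V₃ = V₁ · ln(z₃/z₀)/ln(z₁/z₀) = 6.42 × 10.4767/7.6815 = 8.7562 kt

8.76 kt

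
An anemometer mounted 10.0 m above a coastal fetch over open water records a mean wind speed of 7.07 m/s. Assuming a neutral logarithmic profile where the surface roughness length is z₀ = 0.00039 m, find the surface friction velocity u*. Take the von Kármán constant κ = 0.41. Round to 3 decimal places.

Log law: V(z) = (u*/κ) · ln(z/z₀) ⇒ u* = κ · V / ln(z/z₀)
u* = 0.41 × 7.07 / ln(10.0/0.00039) = 0.41 × 7.07 / 10.1519
   = 2.8987 / 10.1519 = 0.2855 m/s

u* ≈ 0.286 m/s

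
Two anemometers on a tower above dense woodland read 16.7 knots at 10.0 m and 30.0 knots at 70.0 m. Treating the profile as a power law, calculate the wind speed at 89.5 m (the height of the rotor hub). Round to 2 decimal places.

32.30 knots

First find α: α = ln(V₂/V₁)/ln(z₂/z₁) = ln(30.0/16.7)/ln(70.0/10.0) = 0.58579/1.94591 = 0.3010
Extrapolate from 70.0 m to 89.5 m: V₃ = 30.0 × (89.5/70.0)^0.3010 = 30.0 × 1.0768 = 32.3035 knots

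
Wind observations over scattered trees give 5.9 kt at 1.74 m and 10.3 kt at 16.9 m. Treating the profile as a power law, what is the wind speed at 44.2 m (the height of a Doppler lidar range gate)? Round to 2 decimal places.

First find α: α = ln(V₂/V₁)/ln(z₂/z₁) = ln(10.3/5.9)/ln(16.9/1.74) = 0.55719/2.27343 = 0.2451
Extrapolate from 16.9 m to 44.2 m: V₃ = 10.3 × (44.2/16.9)^0.2451 = 10.3 × 1.2657 = 13.0368 kt

13.04 kt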